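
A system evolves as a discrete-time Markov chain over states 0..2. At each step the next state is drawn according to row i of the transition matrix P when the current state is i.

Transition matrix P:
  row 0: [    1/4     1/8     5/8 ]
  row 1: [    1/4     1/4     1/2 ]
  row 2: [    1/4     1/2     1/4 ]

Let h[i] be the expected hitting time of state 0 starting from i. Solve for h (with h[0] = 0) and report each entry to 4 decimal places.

First-step conditioning: h[0] = 0; for i ≠ 0, h[i] = 1 + Σ_k P[i][k]·h[k].
  h[1] = 1 + 1/4·h[1] + 1/2·h[2]
  h[2] = 1 + 1/2·h[1] + 1/4·h[2]
Solving the 2×2 linear system over states ≠ 0 gives exactly h = [0, 4, 4] (h[0] = 0 is the target).

h = [0.0000, 4.0000, 4.0000]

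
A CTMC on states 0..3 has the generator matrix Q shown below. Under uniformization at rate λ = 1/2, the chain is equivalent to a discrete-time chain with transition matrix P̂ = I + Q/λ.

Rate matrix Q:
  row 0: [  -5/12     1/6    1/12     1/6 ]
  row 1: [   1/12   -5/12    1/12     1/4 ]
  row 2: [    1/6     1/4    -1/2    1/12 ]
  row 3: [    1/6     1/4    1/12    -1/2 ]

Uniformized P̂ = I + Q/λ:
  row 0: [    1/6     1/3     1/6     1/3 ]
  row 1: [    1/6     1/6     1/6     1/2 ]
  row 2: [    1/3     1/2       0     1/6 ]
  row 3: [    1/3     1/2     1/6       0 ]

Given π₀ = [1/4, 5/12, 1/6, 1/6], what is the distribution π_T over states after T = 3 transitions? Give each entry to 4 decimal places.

t=0: π = [0.2500, 0.4167, 0.1667, 0.1667]
t=1: π = [0.2222, 0.3194, 0.1389, 0.3194]
t=2: π = [0.2431, 0.3565, 0.1435, 0.2569]
t=3: π = [0.2334, 0.3407, 0.1427, 0.2832]

π = [0.2334, 0.3407, 0.1427, 0.2832]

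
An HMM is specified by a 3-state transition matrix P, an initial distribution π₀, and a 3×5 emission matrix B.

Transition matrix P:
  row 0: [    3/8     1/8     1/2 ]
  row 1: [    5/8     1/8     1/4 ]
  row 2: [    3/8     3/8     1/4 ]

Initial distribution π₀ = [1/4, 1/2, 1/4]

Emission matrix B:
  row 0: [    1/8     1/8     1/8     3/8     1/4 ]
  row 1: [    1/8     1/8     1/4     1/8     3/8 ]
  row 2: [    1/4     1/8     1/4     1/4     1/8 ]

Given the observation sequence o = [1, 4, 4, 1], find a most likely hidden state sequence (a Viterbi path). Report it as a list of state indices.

t=0: δ = [3.125e-02, 6.250e-02, 3.125e-02]  (obs o_0=1)
t=1: δ = [9.766e-03, 4.395e-03, 1.953e-03]  ψ = [1, 2, 0]  (obs o_1=4)
t=2: δ = [9.155e-04, 4.578e-04, 6.104e-04]  ψ = [0, 0, 0]  (obs o_2=4)
t=3: δ = [4.292e-05, 2.861e-05, 5.722e-05]  ψ = [0, 2, 0]  (obs o_3=1)
backtrack: best end state = 2; path = [1, 0, 0, 2]

path = [1, 0, 0, 2]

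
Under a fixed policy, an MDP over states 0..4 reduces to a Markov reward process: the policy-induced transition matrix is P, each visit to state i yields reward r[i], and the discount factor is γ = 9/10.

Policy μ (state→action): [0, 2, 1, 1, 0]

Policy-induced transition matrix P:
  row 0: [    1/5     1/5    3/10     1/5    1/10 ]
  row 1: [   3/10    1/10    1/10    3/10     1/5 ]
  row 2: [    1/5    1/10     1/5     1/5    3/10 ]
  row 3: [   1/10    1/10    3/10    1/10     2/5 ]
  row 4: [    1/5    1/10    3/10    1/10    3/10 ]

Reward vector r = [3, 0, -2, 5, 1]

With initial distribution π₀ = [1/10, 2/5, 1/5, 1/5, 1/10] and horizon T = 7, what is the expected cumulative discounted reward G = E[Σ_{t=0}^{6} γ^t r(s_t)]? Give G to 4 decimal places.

G = 6.3292

t=0: π = [0.1000, 0.4000, 0.2000, 0.2000, 0.1000], E[r] = 1.0000, γ^t·E[r] = 1.000000, running G = 1.000000
t=1: π = [0.2200, 0.1100, 0.2000, 0.2100, 0.2600], E[r] = 1.5700, γ^t·E[r] = 1.413000, running G = 2.413000
t=2: π = [0.1900, 0.1220, 0.2580, 0.1640, 0.2660], E[r] = 1.1400, γ^t·E[r] = 0.923400, running G = 3.336400
t=3: π = [0.1958, 0.1190, 0.2498, 0.1692, 0.2662], E[r] = 1.2000, γ^t·E[r] = 0.874800, running G = 4.211200
t=4: π = [0.1950, 0.1196, 0.2512, 0.1684, 0.2659], E[r] = 1.1902, γ^t·E[r] = 0.780864, running G = 4.992064
t=5: π = [0.1951, 0.1195, 0.2510, 0.1685, 0.2659], E[r] = 1.1920, γ^t·E[r] = 0.703866, running G = 5.695930
t=6: π = [0.1951, 0.1195, 0.2510, 0.1685, 0.2659], E[r] = 1.1917, γ^t·E[r] = 0.633318, running G = 6.329248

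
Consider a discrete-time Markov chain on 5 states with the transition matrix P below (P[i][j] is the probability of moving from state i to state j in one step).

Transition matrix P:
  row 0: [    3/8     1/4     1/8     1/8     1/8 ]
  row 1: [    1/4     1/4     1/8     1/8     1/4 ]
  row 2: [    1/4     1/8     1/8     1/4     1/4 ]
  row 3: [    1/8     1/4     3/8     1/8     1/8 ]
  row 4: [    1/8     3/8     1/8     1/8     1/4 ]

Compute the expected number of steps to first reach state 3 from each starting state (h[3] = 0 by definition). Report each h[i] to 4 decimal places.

First-step conditioning: h[3] = 0; for i ≠ 3, h[i] = 1 + Σ_k P[i][k]·h[k].
  h[0] = 1 + 3/8·h[0] + 1/4·h[1] + 1/8·h[2] + 1/8·h[4]
  h[1] = 1 + 1/4·h[0] + 1/4·h[1] + 1/8·h[2] + 1/4·h[4]
  h[2] = 1 + 1/4·h[0] + 1/8·h[1] + 1/8·h[2] + 1/4·h[4]
  h[4] = 1 + 1/8·h[0] + 3/8·h[1] + 1/8·h[2] + 1/4·h[4]
Solving the 4×4 linear system over states ≠ 3 gives exactly h = [64/9, 64/9, 56/9, 0, 64/9] (h[3] = 0 is the target).

h = [7.1111, 7.1111, 6.2222, 0.0000, 7.1111]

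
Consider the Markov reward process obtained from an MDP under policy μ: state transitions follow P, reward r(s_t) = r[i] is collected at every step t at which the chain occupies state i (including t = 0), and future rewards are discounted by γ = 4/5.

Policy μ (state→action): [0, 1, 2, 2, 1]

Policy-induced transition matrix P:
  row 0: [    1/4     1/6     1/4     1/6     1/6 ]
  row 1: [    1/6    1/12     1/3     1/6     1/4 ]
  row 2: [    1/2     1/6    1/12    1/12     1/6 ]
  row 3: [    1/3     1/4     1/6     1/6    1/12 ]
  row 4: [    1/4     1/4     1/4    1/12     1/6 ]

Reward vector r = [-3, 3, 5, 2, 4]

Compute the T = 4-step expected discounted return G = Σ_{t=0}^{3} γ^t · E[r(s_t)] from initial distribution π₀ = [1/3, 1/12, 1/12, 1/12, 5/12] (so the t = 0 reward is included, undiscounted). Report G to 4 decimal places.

G = 4.9249

t=0: π = [0.3333, 0.0833, 0.0833, 0.0833, 0.4167], E[r] = 1.5000, γ^t·E[r] = 1.500000, running G = 1.500000
t=1: π = [0.2708, 0.2014, 0.2361, 0.1250, 0.1667], E[r] = 1.8889, γ^t·E[r] = 1.511111, running G = 3.011111
t=2: π = [0.3027, 0.1742, 0.2170, 0.1331, 0.1730], E[r] = 1.6580, γ^t·E[r] = 1.061111, running G = 4.072222
t=3: π = [0.3008, 0.1777, 0.2173, 0.1342, 0.1701], E[r] = 1.6655, γ^t·E[r] = 0.852716, running G = 4.924938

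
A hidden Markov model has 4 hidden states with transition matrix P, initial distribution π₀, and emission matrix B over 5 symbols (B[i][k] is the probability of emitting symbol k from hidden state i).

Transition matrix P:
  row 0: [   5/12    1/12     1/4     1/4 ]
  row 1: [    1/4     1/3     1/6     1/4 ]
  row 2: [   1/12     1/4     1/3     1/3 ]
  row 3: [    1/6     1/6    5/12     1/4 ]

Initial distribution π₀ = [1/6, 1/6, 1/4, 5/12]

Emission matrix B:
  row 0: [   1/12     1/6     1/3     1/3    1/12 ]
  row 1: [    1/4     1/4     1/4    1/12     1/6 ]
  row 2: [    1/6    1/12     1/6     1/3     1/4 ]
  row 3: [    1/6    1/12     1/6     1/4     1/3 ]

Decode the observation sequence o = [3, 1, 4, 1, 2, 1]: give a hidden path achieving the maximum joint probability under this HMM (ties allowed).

path = [2, 1, 1, 1, 1, 1]

t=0: δ = [5.556e-02, 1.389e-02, 8.333e-02, 1.042e-01]  (obs o_0=3)
t=1: δ = [3.858e-03, 5.208e-03, 3.617e-03, 2.315e-03]  ψ = [0, 2, 3, 2]  (obs o_1=1)
t=2: δ = [1.340e-04, 2.894e-04, 3.014e-04, 4.340e-04]  ψ = [0, 1, 2, 1]  (obs o_2=4)
t=3: δ = [1.206e-05, 2.411e-05, 1.507e-05, 9.042e-06]  ψ = [1, 1, 3, 3]  (obs o_3=1)
t=4: δ = [2.009e-06, 2.009e-06, 8.372e-07, 1.005e-06]  ψ = [1, 1, 2, 1]  (obs o_4=2)
t=5: δ = [1.395e-07, 1.674e-07, 4.186e-08, 4.186e-08]  ψ = [0, 1, 0, 0]  (obs o_5=1)
backtrack: best end state = 1; path = [2, 1, 1, 1, 1, 1]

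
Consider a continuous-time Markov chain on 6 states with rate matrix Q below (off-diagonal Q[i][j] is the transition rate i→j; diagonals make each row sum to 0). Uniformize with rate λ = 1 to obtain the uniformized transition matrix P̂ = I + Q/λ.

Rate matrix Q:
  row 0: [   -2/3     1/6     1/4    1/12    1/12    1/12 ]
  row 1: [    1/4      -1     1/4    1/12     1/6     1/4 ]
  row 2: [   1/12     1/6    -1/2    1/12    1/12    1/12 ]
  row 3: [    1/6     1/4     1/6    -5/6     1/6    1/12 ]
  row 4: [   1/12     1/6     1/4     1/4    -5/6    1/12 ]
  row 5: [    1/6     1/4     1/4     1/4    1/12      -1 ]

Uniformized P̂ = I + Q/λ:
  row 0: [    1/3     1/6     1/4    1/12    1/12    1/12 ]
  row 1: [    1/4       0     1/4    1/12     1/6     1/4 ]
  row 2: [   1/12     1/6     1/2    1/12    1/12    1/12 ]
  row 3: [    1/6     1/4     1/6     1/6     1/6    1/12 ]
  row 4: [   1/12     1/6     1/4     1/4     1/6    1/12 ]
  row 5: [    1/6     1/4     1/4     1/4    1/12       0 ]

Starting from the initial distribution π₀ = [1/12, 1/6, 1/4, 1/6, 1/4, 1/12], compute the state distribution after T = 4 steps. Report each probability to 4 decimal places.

π = [0.1724, 0.1595, 0.3182, 0.1309, 0.1174, 0.1014]

t=0: π = [0.0833, 0.1667, 0.2500, 0.1667, 0.2500, 0.0833]
t=1: π = [0.1528, 0.1597, 0.2986, 0.1528, 0.1319, 0.1042]
t=2: π = [0.1696, 0.1615, 0.3119, 0.1354, 0.1204, 0.1013]
t=3: π = [0.1724, 0.1595, 0.3167, 0.1316, 0.1181, 0.1018]
t=4: π = [0.1724, 0.1595, 0.3182, 0.1309, 0.1174, 0.1014]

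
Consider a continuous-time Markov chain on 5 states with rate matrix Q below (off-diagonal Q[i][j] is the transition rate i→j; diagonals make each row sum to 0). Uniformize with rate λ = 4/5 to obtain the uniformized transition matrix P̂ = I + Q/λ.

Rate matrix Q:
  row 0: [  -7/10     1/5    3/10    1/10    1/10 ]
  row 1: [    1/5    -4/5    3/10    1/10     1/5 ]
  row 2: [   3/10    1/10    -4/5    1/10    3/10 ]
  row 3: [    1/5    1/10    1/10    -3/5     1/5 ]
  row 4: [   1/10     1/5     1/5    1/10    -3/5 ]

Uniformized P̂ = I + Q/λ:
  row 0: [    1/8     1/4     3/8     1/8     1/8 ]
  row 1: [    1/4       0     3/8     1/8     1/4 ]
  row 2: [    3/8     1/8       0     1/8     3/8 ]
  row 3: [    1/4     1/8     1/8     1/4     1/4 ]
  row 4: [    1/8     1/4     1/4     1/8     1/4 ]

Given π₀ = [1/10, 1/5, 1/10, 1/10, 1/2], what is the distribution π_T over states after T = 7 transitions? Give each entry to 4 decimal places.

π = [0.2192, 0.1633, 0.2240, 0.1429, 0.2506]

t=0: π = [0.1000, 0.2000, 0.1000, 0.1000, 0.5000]
t=1: π = [0.1875, 0.1750, 0.2500, 0.1375, 0.2500]
t=2: π = [0.2266, 0.1578, 0.2156, 0.1422, 0.2578]
t=3: π = [0.2164, 0.1658, 0.2264, 0.1428, 0.2486]
t=4: π = [0.2202, 0.1624, 0.2233, 0.1428, 0.2512]
t=5: π = [0.2190, 0.1636, 0.2241, 0.1429, 0.2504]
t=6: π = [0.2193, 0.1632, 0.2239, 0.1429, 0.2506]
t=7: π = [0.2192, 0.1633, 0.2240, 0.1429, 0.2506]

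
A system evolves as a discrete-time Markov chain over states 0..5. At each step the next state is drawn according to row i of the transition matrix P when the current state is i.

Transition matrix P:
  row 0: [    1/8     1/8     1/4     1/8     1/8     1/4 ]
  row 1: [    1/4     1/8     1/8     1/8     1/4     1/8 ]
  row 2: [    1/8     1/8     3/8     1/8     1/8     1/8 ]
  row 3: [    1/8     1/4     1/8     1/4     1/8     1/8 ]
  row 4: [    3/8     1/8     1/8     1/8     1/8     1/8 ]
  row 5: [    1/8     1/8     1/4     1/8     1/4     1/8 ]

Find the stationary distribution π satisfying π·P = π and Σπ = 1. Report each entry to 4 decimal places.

Balance equations π_j = Σ_i π_i·P[i][j]:
  π_0 = 1/8·π_0 + 1/4·π_1 + 1/8·π_2 + 1/8·π_3 + 3/8·π_4 + 1/8·π_5
  π_1 = 1/8·π_0 + 1/8·π_1 + 1/8·π_2 + 1/4·π_3 + 1/8·π_4 + 1/8·π_5
  π_2 = 1/4·π_0 + 1/8·π_1 + 3/8·π_2 + 1/8·π_3 + 1/8·π_4 + 1/4·π_5
  π_3 = 1/8·π_0 + 1/8·π_1 + 1/8·π_2 + 1/4·π_3 + 1/8·π_4 + 1/8·π_5
  π_4 = 1/8·π_0 + 1/4·π_1 + 1/8·π_2 + 1/8·π_3 + 1/8·π_4 + 1/4·π_5
  normalize: π_0 + π_1 + π_2 + π_3 + π_4 + π_5 = 1
Solving the linear system gives exactly π = [109/595, 1/7, 132/595, 1/7, 96/595, 88/595].

π = [0.1832, 0.1429, 0.2218, 0.1429, 0.1613, 0.1479]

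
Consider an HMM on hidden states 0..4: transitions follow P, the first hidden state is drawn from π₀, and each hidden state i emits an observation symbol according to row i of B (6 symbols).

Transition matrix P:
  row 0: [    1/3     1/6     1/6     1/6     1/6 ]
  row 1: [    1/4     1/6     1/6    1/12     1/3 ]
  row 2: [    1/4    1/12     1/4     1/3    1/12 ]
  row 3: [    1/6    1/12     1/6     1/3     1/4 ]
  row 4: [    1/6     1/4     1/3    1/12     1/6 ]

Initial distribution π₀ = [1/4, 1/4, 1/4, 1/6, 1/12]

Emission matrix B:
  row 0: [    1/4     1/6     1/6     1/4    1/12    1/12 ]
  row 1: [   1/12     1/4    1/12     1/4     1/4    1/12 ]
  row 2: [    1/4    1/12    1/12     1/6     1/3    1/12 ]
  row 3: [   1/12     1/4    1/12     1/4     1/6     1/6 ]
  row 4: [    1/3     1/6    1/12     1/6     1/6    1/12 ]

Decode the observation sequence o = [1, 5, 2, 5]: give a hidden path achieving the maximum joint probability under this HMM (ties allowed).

path = [3, 3, 3, 3]

t=0: δ = [4.167e-02, 6.250e-02, 2.083e-02, 4.167e-02, 1.389e-02]  (obs o_0=1)
t=1: δ = [1.302e-03, 8.681e-04, 8.681e-04, 2.315e-03, 1.736e-03]  ψ = [1, 1, 1, 3, 1]  (obs o_1=5)
t=2: δ = [7.234e-05, 3.617e-05, 4.823e-05, 6.430e-05, 4.823e-05]  ψ = [0, 4, 4, 3, 3]  (obs o_2=2)
t=3: δ = [2.009e-06, 1.005e-06, 1.340e-06, 3.572e-06, 1.340e-06]  ψ = [0, 0, 4, 3, 3]  (obs o_3=5)
backtrack: best end state = 3; path = [3, 3, 3, 3]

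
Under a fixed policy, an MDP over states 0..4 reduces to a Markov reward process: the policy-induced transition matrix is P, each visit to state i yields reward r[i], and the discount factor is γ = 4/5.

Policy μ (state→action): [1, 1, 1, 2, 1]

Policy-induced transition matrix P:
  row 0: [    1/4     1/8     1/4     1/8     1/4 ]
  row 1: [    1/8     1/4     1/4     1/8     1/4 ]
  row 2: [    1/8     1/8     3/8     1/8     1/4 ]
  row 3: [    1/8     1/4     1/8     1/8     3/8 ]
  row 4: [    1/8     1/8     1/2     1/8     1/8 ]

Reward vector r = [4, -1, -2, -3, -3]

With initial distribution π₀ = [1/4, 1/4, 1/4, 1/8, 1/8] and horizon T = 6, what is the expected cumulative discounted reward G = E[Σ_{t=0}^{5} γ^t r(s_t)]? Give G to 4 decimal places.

G = -4.0411

t=0: π = [0.2500, 0.2500, 0.2500, 0.1250, 0.1250], E[r] = -0.5000, γ^t·E[r] = -0.500000, running G = -0.500000
t=1: π = [0.1563, 0.1719, 0.2969, 0.1250, 0.2500], E[r] = -1.2656, γ^t·E[r] = -1.012500, running G = -1.512500
t=2: π = [0.1445, 0.1621, 0.3340, 0.1250, 0.2344], E[r] = -1.3301, γ^t·E[r] = -0.851250, running G = -2.363750
t=3: π = [0.1431, 0.1609, 0.3347, 0.1250, 0.2363], E[r] = -1.3420, γ^t·E[r] = -0.687125, running G = -3.050875
t=4: π = [0.1429, 0.1607, 0.3353, 0.1250, 0.2361], E[r] = -1.3430, γ^t·E[r] = -0.550113, running G = -3.600988
t=5: π = [0.1429, 0.1607, 0.3353, 0.1250, 0.2361], E[r] = -1.3432, γ^t·E[r] = -0.440151, running G = -4.041139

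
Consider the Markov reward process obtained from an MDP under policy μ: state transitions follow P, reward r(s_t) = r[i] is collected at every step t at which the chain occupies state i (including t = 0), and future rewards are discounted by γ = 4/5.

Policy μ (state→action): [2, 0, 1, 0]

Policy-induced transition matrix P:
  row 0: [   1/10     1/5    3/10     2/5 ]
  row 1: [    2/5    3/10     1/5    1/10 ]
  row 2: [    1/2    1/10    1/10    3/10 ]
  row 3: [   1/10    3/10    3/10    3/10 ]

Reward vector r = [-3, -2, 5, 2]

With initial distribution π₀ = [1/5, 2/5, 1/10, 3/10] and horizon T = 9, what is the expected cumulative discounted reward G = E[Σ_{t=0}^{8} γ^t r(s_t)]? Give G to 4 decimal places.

G = 1.1745

t=0: π = [0.2000, 0.4000, 0.1000, 0.3000], E[r] = -0.3000, γ^t·E[r] = -0.300000, running G = -0.300000
t=1: π = [0.2600, 0.2600, 0.2400, 0.2400], E[r] = 0.3800, γ^t·E[r] = 0.304000, running G = 0.004000
t=2: π = [0.2740, 0.2260, 0.2260, 0.2740], E[r] = 0.4040, γ^t·E[r] = 0.258560, running G = 0.262560
t=3: π = [0.2582, 0.2274, 0.2322, 0.2822], E[r] = 0.4960, γ^t·E[r] = 0.253952, running G = 0.516512
t=4: π = [0.2611, 0.2277, 0.2308, 0.2803], E[r] = 0.4760, γ^t·E[r] = 0.194970, running G = 0.711482
t=5: π = [0.2607, 0.2277, 0.2311, 0.2806], E[r] = 0.4790, γ^t·E[r] = 0.156969, running G = 0.868451
t=6: π = [0.2607, 0.2277, 0.2310, 0.2805], E[r] = 0.4784, γ^t·E[r] = 0.125421, running G = 0.993871
t=7: π = [0.2607, 0.2277, 0.2310, 0.2805], E[r] = 0.4786, γ^t·E[r] = 0.100363, running G = 1.094235
t=8: π = [0.2607, 0.2277, 0.2310, 0.2805], E[r] = 0.4785, γ^t·E[r] = 0.080286, running G = 1.174521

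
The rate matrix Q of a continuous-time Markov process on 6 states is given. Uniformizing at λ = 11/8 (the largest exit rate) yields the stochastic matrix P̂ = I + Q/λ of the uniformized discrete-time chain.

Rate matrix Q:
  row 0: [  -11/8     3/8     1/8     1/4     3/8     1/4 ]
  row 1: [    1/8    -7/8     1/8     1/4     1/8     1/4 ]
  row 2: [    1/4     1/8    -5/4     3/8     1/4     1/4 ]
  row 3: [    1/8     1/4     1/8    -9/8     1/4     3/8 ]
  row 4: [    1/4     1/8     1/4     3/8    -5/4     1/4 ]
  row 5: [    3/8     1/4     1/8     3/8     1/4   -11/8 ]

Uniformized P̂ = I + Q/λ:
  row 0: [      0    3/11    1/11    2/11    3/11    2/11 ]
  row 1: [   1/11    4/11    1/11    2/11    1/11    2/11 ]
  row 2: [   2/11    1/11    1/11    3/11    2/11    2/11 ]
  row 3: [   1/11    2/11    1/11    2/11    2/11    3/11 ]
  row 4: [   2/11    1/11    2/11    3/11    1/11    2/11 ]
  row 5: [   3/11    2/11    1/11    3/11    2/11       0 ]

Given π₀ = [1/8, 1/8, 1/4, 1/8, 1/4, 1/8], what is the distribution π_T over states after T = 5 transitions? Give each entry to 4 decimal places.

π = [0.1340, 0.2075, 0.1055, 0.2216, 0.1605, 0.1709]

t=0: π = [0.1250, 0.1250, 0.2500, 0.1250, 0.2500, 0.1250]
t=1: π = [0.1477, 0.1705, 0.1136, 0.2386, 0.1591, 0.1705]
t=2: π = [0.1333, 0.2014, 0.1054, 0.2221, 0.1653, 0.1725]
t=3: π = [0.1348, 0.2060, 0.1059, 0.2221, 0.1606, 0.1706]
t=4: π = [0.1339, 0.2073, 0.1055, 0.2216, 0.1607, 0.1710]
t=5: π = [0.1340, 0.2075, 0.1055, 0.2216, 0.1605, 0.1709]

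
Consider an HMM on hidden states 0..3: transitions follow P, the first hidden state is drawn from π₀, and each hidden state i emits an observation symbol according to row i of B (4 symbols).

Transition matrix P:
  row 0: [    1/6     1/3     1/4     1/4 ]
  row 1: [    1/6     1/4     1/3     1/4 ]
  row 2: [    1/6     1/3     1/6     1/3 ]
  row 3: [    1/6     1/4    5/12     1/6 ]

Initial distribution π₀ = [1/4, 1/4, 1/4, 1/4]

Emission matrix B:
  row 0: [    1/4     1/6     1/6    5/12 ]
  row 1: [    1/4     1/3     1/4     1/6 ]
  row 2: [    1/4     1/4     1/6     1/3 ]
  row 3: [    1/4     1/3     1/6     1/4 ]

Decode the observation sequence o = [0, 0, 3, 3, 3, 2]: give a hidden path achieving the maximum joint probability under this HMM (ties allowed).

path = [2, 3, 2, 3, 2, 1]

t=0: δ = [6.250e-02, 6.250e-02, 6.250e-02, 6.250e-02]  (obs o_0=0)
t=1: δ = [2.604e-03, 5.208e-03, 6.510e-03, 5.208e-03]  ψ = [0, 0, 3, 2]  (obs o_1=0)
t=2: δ = [4.521e-04, 3.617e-04, 7.234e-04, 5.425e-04]  ψ = [2, 2, 3, 2]  (obs o_2=3)
t=3: δ = [5.023e-05, 4.019e-05, 7.535e-05, 6.028e-05]  ψ = [2, 2, 3, 2]  (obs o_3=3)
t=4: δ = [5.233e-06, 4.186e-06, 8.372e-06, 6.279e-06]  ψ = [2, 2, 3, 2]  (obs o_4=3)
t=5: δ = [2.326e-07, 6.977e-07, 4.361e-07, 4.651e-07]  ψ = [2, 2, 3, 2]  (obs o_5=2)
backtrack: best end state = 1; path = [2, 3, 2, 3, 2, 1]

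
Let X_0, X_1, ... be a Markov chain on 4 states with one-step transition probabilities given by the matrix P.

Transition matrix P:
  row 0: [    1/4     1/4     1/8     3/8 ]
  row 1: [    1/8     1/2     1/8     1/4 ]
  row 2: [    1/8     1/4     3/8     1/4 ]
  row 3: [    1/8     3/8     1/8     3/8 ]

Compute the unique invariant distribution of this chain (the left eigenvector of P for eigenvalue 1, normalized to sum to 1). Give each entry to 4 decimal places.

π = [0.1429, 0.3844, 0.1667, 0.3061]

Balance equations π_j = Σ_i π_i·P[i][j]:
  π_0 = 1/4·π_0 + 1/8·π_1 + 1/8·π_2 + 1/8·π_3
  π_1 = 1/4·π_0 + 1/2·π_1 + 1/4·π_2 + 3/8·π_3
  π_2 = 1/8·π_0 + 1/8·π_1 + 3/8·π_2 + 1/8·π_3
  normalize: π_0 + π_1 + π_2 + π_3 = 1
Solving the linear system gives exactly π = [1/7, 113/294, 1/6, 15/49].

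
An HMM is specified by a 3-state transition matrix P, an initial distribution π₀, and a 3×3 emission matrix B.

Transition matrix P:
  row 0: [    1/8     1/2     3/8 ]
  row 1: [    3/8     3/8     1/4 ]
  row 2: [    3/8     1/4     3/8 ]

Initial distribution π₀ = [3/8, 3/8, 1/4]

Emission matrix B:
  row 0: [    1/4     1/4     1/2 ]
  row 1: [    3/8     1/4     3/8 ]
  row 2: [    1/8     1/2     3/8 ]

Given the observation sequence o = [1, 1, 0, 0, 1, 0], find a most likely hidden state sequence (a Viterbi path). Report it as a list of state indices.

path = [2, 2, 0, 1, 0, 1]

t=0: δ = [9.375e-02, 9.375e-02, 1.250e-01]  (obs o_0=1)
t=1: δ = [1.172e-02, 1.172e-02, 2.344e-02]  ψ = [2, 0, 2]  (obs o_1=1)
t=2: δ = [2.197e-03, 2.197e-03, 1.099e-03]  ψ = [2, 0, 2]  (obs o_2=0)
t=3: δ = [2.060e-04, 4.120e-04, 1.030e-04]  ψ = [1, 0, 0]  (obs o_3=0)
t=4: δ = [3.862e-05, 3.862e-05, 5.150e-05]  ψ = [1, 1, 1]  (obs o_4=1)
t=5: δ = [4.828e-06, 7.242e-06, 2.414e-06]  ψ = [2, 0, 2]  (obs o_5=0)
backtrack: best end state = 1; path = [2, 2, 0, 1, 0, 1]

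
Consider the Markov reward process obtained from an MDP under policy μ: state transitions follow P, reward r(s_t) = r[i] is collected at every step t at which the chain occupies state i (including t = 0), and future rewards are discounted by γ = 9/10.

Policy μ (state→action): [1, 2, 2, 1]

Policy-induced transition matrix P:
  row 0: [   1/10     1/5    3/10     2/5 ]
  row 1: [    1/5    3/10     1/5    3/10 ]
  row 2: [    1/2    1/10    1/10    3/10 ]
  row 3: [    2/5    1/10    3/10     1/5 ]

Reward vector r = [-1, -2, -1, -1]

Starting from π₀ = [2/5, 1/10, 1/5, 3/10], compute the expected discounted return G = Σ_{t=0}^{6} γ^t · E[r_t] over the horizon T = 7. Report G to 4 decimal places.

G = -5.9984

t=0: π = [0.4000, 0.1000, 0.2000, 0.3000], E[r] = -1.1000, γ^t·E[r] = -1.100000, running G = -1.100000
t=1: π = [0.2800, 0.1600, 0.2500, 0.3100], E[r] = -1.1600, γ^t·E[r] = -1.044000, running G = -2.144000
t=2: π = [0.3090, 0.1600, 0.2340, 0.2970], E[r] = -1.1600, γ^t·E[r] = -0.939600, running G = -3.083600
t=3: π = [0.2987, 0.1629, 0.2372, 0.3012], E[r] = -1.1629, γ^t·E[r] = -0.847754, running G = -3.931354
t=4: π = [0.3015, 0.1625, 0.2363, 0.2998], E[r] = -1.1625, γ^t·E[r] = -0.762683, running G = -4.694038
t=5: π = [0.3007, 0.1626, 0.2365, 0.3002], E[r] = -1.1626, γ^t·E[r] = -0.686529, running G = -5.380567
t=6: π = [0.3009, 0.1626, 0.2364, 0.3001], E[r] = -1.1626, γ^t·E[r] = -0.617851, running G = -5.998418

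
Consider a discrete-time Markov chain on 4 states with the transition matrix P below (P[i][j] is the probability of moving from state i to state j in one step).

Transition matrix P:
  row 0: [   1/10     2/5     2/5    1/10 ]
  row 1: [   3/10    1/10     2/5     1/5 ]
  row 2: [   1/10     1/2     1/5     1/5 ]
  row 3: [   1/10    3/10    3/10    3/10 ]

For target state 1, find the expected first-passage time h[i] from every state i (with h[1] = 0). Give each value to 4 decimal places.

First-step conditioning: h[1] = 0; for i ≠ 1, h[i] = 1 + Σ_k P[i][k]·h[k].
  h[0] = 1 + 1/10·h[0] + 2/5·h[2] + 1/10·h[3]
  h[2] = 1 + 1/10·h[0] + 1/5·h[2] + 1/5·h[3]
  h[3] = 1 + 1/10·h[0] + 3/10·h[2] + 3/10·h[3]
Solving the 3×3 linear system over states ≠ 1 gives exactly h = [970/403, 0, 900/403, 1100/403] (h[1] = 0 is the target).

h = [2.4069, 0.0000, 2.2333, 2.7295]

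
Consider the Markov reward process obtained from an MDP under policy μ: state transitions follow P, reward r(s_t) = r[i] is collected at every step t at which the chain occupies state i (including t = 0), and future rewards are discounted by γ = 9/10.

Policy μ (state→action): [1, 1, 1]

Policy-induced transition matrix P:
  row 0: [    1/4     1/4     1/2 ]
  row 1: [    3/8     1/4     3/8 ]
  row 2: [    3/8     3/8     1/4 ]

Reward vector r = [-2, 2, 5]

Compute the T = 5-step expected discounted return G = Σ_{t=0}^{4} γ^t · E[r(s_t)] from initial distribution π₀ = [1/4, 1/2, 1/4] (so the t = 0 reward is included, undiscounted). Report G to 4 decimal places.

t=0: π = [0.2500, 0.5000, 0.2500], E[r] = 1.7500, γ^t·E[r] = 1.750000, running G = 1.750000
t=1: π = [0.3438, 0.2813, 0.3750], E[r] = 1.7500, γ^t·E[r] = 1.575000, running G = 3.325000
t=2: π = [0.3320, 0.2969, 0.3711], E[r] = 1.7852, γ^t·E[r] = 1.445977, running G = 4.770977
t=3: π = [0.3335, 0.2964, 0.3701], E[r] = 1.7764, γ^t·E[r] = 1.294972, running G = 6.065948
t=4: π = [0.3333, 0.2963, 0.3704], E[r] = 1.7780, γ^t·E[r] = 1.166556, running G = 7.232504

G = 7.2325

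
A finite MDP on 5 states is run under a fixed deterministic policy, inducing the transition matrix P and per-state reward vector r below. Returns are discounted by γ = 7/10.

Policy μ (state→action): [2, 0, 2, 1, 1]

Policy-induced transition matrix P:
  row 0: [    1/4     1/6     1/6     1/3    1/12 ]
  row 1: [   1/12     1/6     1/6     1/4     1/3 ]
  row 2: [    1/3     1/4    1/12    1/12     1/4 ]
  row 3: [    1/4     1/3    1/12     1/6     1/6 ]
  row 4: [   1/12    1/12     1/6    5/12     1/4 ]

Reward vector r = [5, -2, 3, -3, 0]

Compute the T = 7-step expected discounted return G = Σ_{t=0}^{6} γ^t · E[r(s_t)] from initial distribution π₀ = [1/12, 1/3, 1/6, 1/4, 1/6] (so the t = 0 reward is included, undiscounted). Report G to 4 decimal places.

G = -0.1463

t=0: π = [0.0833, 0.3333, 0.1667, 0.2500, 0.1667], E[r] = -0.5000, γ^t·E[r] = -0.500000, running G = -0.500000
t=1: π = [0.1806, 0.2083, 0.1319, 0.2361, 0.2431], E[r] = 0.1736, γ^t·E[r] = 0.121528, running G = -0.378472
t=2: π = [0.1858, 0.1968, 0.1360, 0.2639, 0.2176], E[r] = 0.1516, γ^t·E[r] = 0.074294, running G = -0.304178
t=3: π = [0.1923, 0.2038, 0.1333, 0.2571, 0.2134], E[r] = 0.1824, γ^t·E[r] = 0.062576, running G = -0.241603
t=4: π = [0.1916, 0.2028, 0.1341, 0.2579, 0.2135], E[r] = 0.1807, γ^t·E[r] = 0.043381, running G = -0.198221
t=5: π = [0.1918, 0.2030, 0.1340, 0.2577, 0.2135], E[r] = 0.1817, γ^t·E[r] = 0.030542, running G = -0.167679
t=6: π = [0.1917, 0.2030, 0.1340, 0.2578, 0.2135], E[r] = 0.1816, γ^t·E[r] = 0.021360, running G = -0.146320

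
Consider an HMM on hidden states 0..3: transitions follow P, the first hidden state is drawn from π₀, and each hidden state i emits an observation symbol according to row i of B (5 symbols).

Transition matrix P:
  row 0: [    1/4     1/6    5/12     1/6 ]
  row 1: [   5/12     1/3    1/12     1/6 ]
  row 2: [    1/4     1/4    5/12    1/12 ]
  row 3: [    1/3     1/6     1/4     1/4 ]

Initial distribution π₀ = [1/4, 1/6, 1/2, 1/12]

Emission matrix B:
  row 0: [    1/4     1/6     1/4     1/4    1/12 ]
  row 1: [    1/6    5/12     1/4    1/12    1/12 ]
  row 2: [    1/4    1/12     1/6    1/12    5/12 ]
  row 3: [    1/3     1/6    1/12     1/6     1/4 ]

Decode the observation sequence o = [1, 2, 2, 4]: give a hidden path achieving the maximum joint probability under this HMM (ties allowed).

t=0: δ = [4.167e-02, 6.944e-02, 4.167e-02, 1.389e-02]  (obs o_0=1)
t=1: δ = [7.234e-03, 5.787e-03, 2.894e-03, 9.645e-04]  ψ = [1, 1, 0, 1]  (obs o_1=2)
t=2: δ = [6.028e-04, 4.823e-04, 5.023e-04, 1.005e-04]  ψ = [1, 1, 0, 0]  (obs o_2=2)
t=3: δ = [1.674e-05, 1.340e-05, 1.047e-04, 2.512e-05]  ψ = [1, 1, 0, 0]  (obs o_3=4)
backtrack: best end state = 2; path = [1, 1, 0, 2]

path = [1, 1, 0, 2]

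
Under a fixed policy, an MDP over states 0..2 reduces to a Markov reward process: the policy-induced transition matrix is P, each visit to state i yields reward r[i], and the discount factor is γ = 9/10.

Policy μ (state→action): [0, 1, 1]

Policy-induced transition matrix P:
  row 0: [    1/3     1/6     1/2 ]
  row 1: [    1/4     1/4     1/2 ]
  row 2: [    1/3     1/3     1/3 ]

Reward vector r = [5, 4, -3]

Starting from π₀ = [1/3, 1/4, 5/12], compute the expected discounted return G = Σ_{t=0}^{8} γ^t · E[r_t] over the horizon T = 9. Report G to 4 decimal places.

t=0: π = [0.3333, 0.2500, 0.4167], E[r] = 1.4167, γ^t·E[r] = 1.416667, running G = 1.416667
t=1: π = [0.3125, 0.2569, 0.4306], E[r] = 1.2986, γ^t·E[r] = 1.168750, running G = 2.585417
t=2: π = [0.3119, 0.2598, 0.4282], E[r] = 1.3142, γ^t·E[r] = 1.064531, running G = 3.649948
t=3: π = [0.3117, 0.2597, 0.4286], E[r] = 1.3113, γ^t·E[r] = 0.955934, running G = 4.605882
t=4: π = [0.3117, 0.2597, 0.4286], E[r] = 1.3118, γ^t·E[r] = 0.860643, running G = 5.466525
t=5: π = [0.3117, 0.2597, 0.4286], E[r] = 1.3117, γ^t·E[r] = 0.774532, running G = 6.241057
t=6: π = [0.3117, 0.2597, 0.4286], E[r] = 1.3117, γ^t·E[r] = 0.697086, running G = 6.938143
t=7: π = [0.3117, 0.2597, 0.4286], E[r] = 1.3117, γ^t·E[r] = 0.627376, running G = 7.565519
t=8: π = [0.3117, 0.2597, 0.4286], E[r] = 1.3117, γ^t·E[r] = 0.564639, running G = 8.130158

G = 8.1302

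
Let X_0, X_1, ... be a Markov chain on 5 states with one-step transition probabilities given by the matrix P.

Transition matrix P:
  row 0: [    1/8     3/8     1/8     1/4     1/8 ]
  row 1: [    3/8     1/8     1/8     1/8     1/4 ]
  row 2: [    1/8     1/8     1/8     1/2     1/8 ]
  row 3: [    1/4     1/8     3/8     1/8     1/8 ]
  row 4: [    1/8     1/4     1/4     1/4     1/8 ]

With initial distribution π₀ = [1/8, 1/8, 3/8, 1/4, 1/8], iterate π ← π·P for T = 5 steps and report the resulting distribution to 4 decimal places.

t=0: π = [0.1250, 0.1250, 0.3750, 0.2500, 0.1250]
t=1: π = [0.1875, 0.1719, 0.2031, 0.2969, 0.1406]
t=2: π = [0.2051, 0.1895, 0.2168, 0.2422, 0.1465]
t=3: π = [0.2026, 0.1946, 0.2039, 0.2502, 0.1487]
t=4: π = [0.2049, 0.1942, 0.2061, 0.2454, 0.1493]
t=5: π = [0.2042, 0.1949, 0.2050, 0.2466, 0.1493]

π = [0.2042, 0.1949, 0.2050, 0.2466, 0.1493]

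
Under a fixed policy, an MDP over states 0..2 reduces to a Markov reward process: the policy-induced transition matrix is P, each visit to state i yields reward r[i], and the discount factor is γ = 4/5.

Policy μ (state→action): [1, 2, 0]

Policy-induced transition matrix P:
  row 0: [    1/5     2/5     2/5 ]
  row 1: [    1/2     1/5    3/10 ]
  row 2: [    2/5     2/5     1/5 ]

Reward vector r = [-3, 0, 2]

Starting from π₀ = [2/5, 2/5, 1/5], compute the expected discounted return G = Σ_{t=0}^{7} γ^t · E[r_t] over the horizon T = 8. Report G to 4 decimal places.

t=0: π = [0.4000, 0.4000, 0.2000], E[r] = -0.8000, γ^t·E[r] = -0.800000, running G = -0.800000
t=1: π = [0.3600, 0.3200, 0.3200], E[r] = -0.4400, γ^t·E[r] = -0.352000, running G = -1.152000
t=2: π = [0.3600, 0.3360, 0.3040], E[r] = -0.4720, γ^t·E[r] = -0.302080, running G = -1.454080
t=3: π = [0.3616, 0.3328, 0.3056], E[r] = -0.4736, γ^t·E[r] = -0.242483, running G = -1.696563
t=4: π = [0.3610, 0.3334, 0.3056], E[r] = -0.4717, γ^t·E[r] = -0.193200, running G = -1.889763
t=5: π = [0.3612, 0.3333, 0.3055], E[r] = -0.4724, γ^t·E[r] = -0.154791, running G = -2.044554
t=6: π = [0.3611, 0.3333, 0.3056], E[r] = -0.4722, γ^t·E[r] = -0.123779, running G = -2.168333
t=7: π = [0.3611, 0.3333, 0.3056], E[r] = -0.4722, γ^t·E[r] = -0.099034, running G = -2.267367

G = -2.2674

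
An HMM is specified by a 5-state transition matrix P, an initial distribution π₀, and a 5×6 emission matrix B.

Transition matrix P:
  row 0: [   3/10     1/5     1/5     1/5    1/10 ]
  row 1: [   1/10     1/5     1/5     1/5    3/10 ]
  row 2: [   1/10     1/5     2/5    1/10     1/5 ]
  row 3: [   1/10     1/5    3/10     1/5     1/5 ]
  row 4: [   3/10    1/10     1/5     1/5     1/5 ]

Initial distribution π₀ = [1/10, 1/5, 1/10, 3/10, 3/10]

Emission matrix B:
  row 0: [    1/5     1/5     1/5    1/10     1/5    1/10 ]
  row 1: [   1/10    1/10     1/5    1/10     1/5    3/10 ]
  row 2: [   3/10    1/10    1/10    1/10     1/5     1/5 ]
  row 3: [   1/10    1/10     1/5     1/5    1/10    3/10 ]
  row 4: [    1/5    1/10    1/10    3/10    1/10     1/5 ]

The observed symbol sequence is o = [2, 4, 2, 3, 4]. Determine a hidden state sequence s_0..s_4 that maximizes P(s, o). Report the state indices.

t=0: δ = [2.000e-02, 4.000e-02, 1.000e-02, 6.000e-02, 3.000e-02]  (obs o_0=2)
t=1: δ = [1.800e-03, 2.400e-03, 3.600e-03, 1.200e-03, 1.200e-03]  ψ = [4, 3, 3, 3, 1]  (obs o_1=4)
t=2: δ = [1.080e-04, 1.440e-04, 1.440e-04, 9.600e-05, 7.200e-05]  ψ = [0, 2, 2, 1, 1]  (obs o_2=2)
t=3: δ = [3.240e-06, 2.880e-06, 5.760e-06, 5.760e-06, 1.296e-05]  ψ = [0, 1, 2, 1, 1]  (obs o_3=3)
t=4: δ = [7.776e-07, 2.592e-07, 5.184e-07, 2.592e-07, 2.592e-07]  ψ = [4, 4, 4, 4, 4]  (obs o_4=4)
backtrack: best end state = 0; path = [3, 2, 1, 4, 0]

path = [3, 2, 1, 4, 0]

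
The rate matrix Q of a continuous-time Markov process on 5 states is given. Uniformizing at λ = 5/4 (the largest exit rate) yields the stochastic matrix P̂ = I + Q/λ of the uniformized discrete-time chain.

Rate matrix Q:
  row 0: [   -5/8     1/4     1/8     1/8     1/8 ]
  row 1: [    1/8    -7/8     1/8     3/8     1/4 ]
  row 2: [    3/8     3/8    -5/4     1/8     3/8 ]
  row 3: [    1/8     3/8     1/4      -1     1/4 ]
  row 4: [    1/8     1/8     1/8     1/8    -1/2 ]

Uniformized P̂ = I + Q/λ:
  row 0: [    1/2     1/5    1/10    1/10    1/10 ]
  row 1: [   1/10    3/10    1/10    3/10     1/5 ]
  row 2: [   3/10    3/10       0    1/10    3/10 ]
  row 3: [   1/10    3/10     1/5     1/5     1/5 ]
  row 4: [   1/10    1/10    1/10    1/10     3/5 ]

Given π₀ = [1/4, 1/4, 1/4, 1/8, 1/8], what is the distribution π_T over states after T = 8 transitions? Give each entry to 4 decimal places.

t=0: π = [0.2500, 0.2500, 0.2500, 0.1250, 0.1250]
t=1: π = [0.2500, 0.2500, 0.0875, 0.1625, 0.2500]
t=2: π = [0.2175, 0.2250, 0.1075, 0.1663, 0.2838]
t=3: π = [0.2085, 0.2215, 0.1059, 0.1616, 0.3025]
t=4: π = [0.2046, 0.2187, 0.1056, 0.1605, 0.3107]
t=5: π = [0.2029, 0.2174, 0.1055, 0.1598, 0.3144]
t=6: π = [0.2023, 0.2168, 0.1054, 0.1595, 0.3160]
t=7: π = [0.2020, 0.2166, 0.1054, 0.1593, 0.3167]
t=8: π = [0.2019, 0.2165, 0.1054, 0.1592, 0.3170]

π = [0.2019, 0.2165, 0.1054, 0.1592, 0.3170]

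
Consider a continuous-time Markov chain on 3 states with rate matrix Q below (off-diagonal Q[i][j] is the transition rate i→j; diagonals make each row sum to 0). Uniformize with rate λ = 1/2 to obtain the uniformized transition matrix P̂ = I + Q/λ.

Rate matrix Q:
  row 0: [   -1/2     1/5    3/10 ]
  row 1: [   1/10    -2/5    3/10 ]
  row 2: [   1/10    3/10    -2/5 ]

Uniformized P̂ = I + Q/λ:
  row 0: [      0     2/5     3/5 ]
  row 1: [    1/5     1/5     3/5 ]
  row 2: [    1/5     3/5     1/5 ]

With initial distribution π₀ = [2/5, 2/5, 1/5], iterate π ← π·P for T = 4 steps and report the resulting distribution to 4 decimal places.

π = [0.1670, 0.4102, 0.4227]

t=0: π = [0.4000, 0.4000, 0.2000]
t=1: π = [0.1200, 0.3600, 0.5200]
t=2: π = [0.1760, 0.4320, 0.3920]
t=3: π = [0.1648, 0.3920, 0.4432]
t=4: π = [0.1670, 0.4102, 0.4227]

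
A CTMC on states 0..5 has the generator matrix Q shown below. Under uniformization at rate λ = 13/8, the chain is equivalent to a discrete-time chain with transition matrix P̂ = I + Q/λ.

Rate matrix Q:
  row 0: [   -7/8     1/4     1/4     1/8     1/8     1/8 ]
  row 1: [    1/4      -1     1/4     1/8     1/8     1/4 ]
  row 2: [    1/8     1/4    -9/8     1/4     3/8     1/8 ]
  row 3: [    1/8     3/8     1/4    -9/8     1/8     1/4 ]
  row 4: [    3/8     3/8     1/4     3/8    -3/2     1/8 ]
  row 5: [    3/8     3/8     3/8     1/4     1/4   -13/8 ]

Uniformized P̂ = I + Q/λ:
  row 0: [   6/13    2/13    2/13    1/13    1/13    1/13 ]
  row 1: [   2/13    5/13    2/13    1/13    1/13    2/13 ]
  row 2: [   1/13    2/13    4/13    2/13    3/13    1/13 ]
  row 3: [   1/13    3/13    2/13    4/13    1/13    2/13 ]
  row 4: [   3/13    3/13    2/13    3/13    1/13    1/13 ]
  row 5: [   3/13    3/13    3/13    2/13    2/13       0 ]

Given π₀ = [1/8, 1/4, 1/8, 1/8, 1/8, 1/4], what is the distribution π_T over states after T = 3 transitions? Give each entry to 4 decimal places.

t=0: π = [0.1250, 0.2500, 0.1250, 0.1250, 0.1250, 0.2500]
t=1: π = [0.2019, 0.2500, 0.1923, 0.1538, 0.1154, 0.0865]
t=2: π = [0.2049, 0.2389, 0.1901, 0.1516, 0.1132, 0.1013]
t=3: π = [0.2071, 0.2371, 0.1909, 0.1517, 0.1140, 0.0992]

π = [0.2071, 0.2371, 0.1909, 0.1517, 0.1140, 0.0992]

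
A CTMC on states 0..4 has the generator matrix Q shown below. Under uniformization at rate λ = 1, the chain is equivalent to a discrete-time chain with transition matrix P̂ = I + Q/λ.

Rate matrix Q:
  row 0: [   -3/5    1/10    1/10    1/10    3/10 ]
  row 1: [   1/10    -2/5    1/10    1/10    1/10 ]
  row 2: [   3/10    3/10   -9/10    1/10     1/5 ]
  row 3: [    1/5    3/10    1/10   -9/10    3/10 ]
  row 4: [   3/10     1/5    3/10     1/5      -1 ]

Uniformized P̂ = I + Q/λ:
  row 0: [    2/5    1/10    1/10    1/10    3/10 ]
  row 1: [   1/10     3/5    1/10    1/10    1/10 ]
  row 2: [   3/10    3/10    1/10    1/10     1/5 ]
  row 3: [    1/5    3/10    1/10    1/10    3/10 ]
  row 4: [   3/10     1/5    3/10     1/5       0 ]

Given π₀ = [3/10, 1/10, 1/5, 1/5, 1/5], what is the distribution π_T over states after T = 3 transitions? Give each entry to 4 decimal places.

t=0: π = [0.3000, 0.1000, 0.2000, 0.2000, 0.2000]
t=1: π = [0.2900, 0.2500, 0.1400, 0.1200, 0.2000]
t=2: π = [0.2670, 0.2970, 0.1400, 0.1200, 0.1760]
t=3: π = [0.2553, 0.3181, 0.1352, 0.1176, 0.1738]

π = [0.2553, 0.3181, 0.1352, 0.1176, 0.1738]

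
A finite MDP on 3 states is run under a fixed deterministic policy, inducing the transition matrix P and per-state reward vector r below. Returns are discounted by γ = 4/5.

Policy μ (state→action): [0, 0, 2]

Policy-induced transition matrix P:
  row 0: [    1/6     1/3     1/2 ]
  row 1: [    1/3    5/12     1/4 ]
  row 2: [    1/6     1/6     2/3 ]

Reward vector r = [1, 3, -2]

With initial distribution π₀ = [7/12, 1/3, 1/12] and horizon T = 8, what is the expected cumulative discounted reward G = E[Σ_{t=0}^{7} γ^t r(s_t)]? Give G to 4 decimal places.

G = 1.8201

t=0: π = [0.5833, 0.3333, 0.0833], E[r] = 1.4167, γ^t·E[r] = 1.416667, running G = 1.416667
t=1: π = [0.2222, 0.3472, 0.4306], E[r] = 0.4028, γ^t·E[r] = 0.322222, running G = 1.738889
t=2: π = [0.2245, 0.2905, 0.4850], E[r] = 0.1262, γ^t·E[r] = 0.080741, running G = 1.819630
t=3: π = [0.2151, 0.2767, 0.5082], E[r] = 0.0288, γ^t·E[r] = 0.014765, running G = 1.834395
t=4: π = [0.2128, 0.2717, 0.5155], E[r] = -0.0032, γ^t·E[r] = -0.001300, running G = 1.833095
t=5: π = [0.2119, 0.2701, 0.5180], E[r] = -0.0139, γ^t·E[r] = -0.004549, running G = 1.828546
t=6: π = [0.2117, 0.2695, 0.5188], E[r] = -0.0174, γ^t·E[r] = -0.004574, running G = 1.823972
t=7: π = [0.2116, 0.2693, 0.5191], E[r] = -0.0186, γ^t·E[r] = -0.003908, running G = 1.820064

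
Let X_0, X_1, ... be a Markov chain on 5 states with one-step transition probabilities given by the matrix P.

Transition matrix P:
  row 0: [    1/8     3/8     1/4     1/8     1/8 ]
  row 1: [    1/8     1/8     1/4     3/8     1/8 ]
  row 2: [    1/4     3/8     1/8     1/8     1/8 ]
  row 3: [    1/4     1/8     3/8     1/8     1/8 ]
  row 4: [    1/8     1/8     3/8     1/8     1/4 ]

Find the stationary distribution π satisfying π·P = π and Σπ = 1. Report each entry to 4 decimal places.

π = [0.1803, 0.2347, 0.2585, 0.1837, 0.1429]

Balance equations π_j = Σ_i π_i·P[i][j]:
  π_0 = 1/8·π_0 + 1/8·π_1 + 1/4·π_2 + 1/4·π_3 + 1/8·π_4
  π_1 = 3/8·π_0 + 1/8·π_1 + 3/8·π_2 + 1/8·π_3 + 1/8·π_4
  π_2 = 1/4·π_0 + 1/4·π_1 + 1/8·π_2 + 3/8·π_3 + 3/8·π_4
  π_3 = 1/8·π_0 + 3/8·π_1 + 1/8·π_2 + 1/8·π_3 + 1/8·π_4
  normalize: π_0 + π_1 + π_2 + π_3 + π_4 = 1
Solving the linear system gives exactly π = [53/294, 23/98, 38/147, 9/49, 1/7].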